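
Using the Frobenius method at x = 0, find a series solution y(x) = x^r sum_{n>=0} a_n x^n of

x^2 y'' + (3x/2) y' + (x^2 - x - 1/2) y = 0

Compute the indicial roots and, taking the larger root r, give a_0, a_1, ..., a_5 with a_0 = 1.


Write in Frobenius form y'' + (p(x)/x) y' + (q(x)/x^2) y = 0:
  p(x) = 3/2,  q(x) = x^2 - x - 1/2.
Indicial equation: r(r-1) + (3/2) r + (-1/2) = 0 -> roots r_1 = 1/2, r_2 = -1.
Take r = r_1 = 1/2. Let y(x) = x^r sum_{n>=0} a_n x^n with a_0 = 1.
Substitute y = x^r sum a_n x^n and match x^{r+n}. The recurrence is
  D(n) a_n - 1 a_{n-1} + 1 a_{n-2} = 0,  where D(n) = (r+n)(r+n-1) + (3/2)(r+n) + (-1/2).
  a_n = [1 a_{n-1} - 1 a_{n-2}] / D(n).
Since the indicial polynomial factors as (r - r_1)(r - r_2), D(n) = (r_1 + n - r_1)(r_1 + n - r_2) = n(n + 3/2).
Evaluating step by step (a_0 = 1):
  n = 1: D(1) = 1(1 + 3/2) = 5/2; numerator = 1(1) = 1; a_1 = (1)/(5/2) = 2/5
  n = 2: D(2) = 2(2 + 3/2) = 7; numerator = 1(2/5) - 1(1) = -3/5; a_2 = (-3/5)/(7) = -3/35
  n = 3: D(3) = 3(3 + 3/2) = 27/2; numerator = 1(-3/35) - 1(2/5) = -17/35; a_3 = (-17/35)/(27/2) = -34/945
  n = 4: D(4) = 4(4 + 3/2) = 22; numerator = 1(-34/945) - 1(-3/35) = 47/945; a_4 = (47/945)/(22) = 47/20790
  n = 5: D(5) = 5(5 + 3/2) = 65/2; numerator = 1(47/20790) - 1(-34/945) = 53/1386; a_5 = (53/1386)/(65/2) = 53/45045

r = 1/2; a_0 = 1; a_1 = 2/5; a_2 = -3/35; a_3 = -34/945; a_4 = 47/20790; a_5 = 53/45045


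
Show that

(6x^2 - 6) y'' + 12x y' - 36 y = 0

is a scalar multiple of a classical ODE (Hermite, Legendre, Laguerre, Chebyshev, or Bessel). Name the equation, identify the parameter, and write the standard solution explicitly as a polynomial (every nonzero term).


All three coefficients share the factor -6; dividing through by -6 gives  (1 - x^2) y'' - 2x y' + 6 y = 0.
This matches the Legendre equation (1 - x^2) y'' - 2x y' + n(n+1) y = 0 (note the -2x y' term) with n(n+1) = 6, so n = 2; the polynomial solution is P_2(x).
With y = sum_k a_k x^k, matching x^k gives (k+2)(k+1) a_{k+2} = [k(k+1) - n(n+1)] a_k = (k - 2)(k + 3) a_k. The right side vanishes at k = 2, so the series with the parity of 2 terminates at degree 2.
Standard normalization (P_n(1) = 1): leading coefficient (2n)!/(2^n (n!)^2) = 24/(4*4) = 3/2, so a_2 = 3/2. Work downward with a_k = (k+1)(k+2) a_{k+2} / ((k - 2)(k + 3)):
  a_0 = (1)(2)(3/2) / ((0 - 2)(0 + 3)) = 3/(-6) = -1/2
Hence P_2(x) = 3 x^2/2 - 1/2.

P_2(x); series = 3 x^2/2 - 1/2


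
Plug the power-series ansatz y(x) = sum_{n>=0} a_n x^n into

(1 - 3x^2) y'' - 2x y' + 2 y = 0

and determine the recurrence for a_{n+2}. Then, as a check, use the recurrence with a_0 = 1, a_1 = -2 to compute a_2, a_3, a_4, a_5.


Substitute y = sum_n a_n x^n.
(1 - 3 x^2) y'' contributes (n+2)(n+1) a_{n+2} - 3 n(n-1) a_n at x^n.
-2 x y'(x) contributes -2 n a_n at x^n.
2 y(x) contributes 2 a_n at x^n.
Matching x^n: (n+2)(n+1) a_{n+2} + (-3 n(n-1) - 2 n + 2) a_n = 0.
Thus a_{n+2} = (3 n(n-1) + 2 n - 2) / ((n+1)(n+2)) * a_n.

Check with a_0 = 1, a_1 = -2 (apply the recurrence for n = 0, 1, 2, 3): a_0 = 1, a_1 = -2, a_2 = -1, a_3 = 0, a_4 = -2/3, a_5 = 0.

a_(n+2) = (3 n(n-1) + 2 n - 2) / ((n+1)(n+2)) * a_n; check: a_0 = 1, a_1 = -2, a_2 = -1, a_3 = 0, a_4 = -2/3, a_5 = 0


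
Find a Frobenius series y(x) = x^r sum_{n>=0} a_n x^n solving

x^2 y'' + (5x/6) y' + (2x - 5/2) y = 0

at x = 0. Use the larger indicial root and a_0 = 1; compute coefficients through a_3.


Write in Frobenius form y'' + (p(x)/x) y' + (q(x)/x^2) y = 0:
  p(x) = 5/6,  q(x) = 2x - 5/2.
Indicial equation: r(r-1) + (5/6) r + (-5/2) = 0 -> roots r_1 = 5/3, r_2 = -3/2.
Take r = r_1 = 5/3. Let y(x) = x^r sum_{n>=0} a_n x^n with a_0 = 1.
Substitute y = x^r sum a_n x^n and match x^{r+n}. The recurrence is
  D(n) a_n + 2 a_{n-1} = 0,  where D(n) = (r+n)(r+n-1) + (5/6)(r+n) + (-5/2).
  a_n = -2 / D(n) * a_{n-1}.
Since the indicial polynomial factors as (r - r_1)(r - r_2), D(n) = (r_1 + n - r_1)(r_1 + n - r_2) = n(n + 19/6).
Evaluating step by step (a_0 = 1):
  n = 1: D(1) = 1(1 + 19/6) = 25/6; numerator = -2(1) = -2; a_1 = (-2)/(25/6) = -12/25
  n = 2: D(2) = 2(2 + 19/6) = 31/3; numerator = -2(-12/25) = 24/25; a_2 = (24/25)/(31/3) = 72/775
  n = 3: D(3) = 3(3 + 19/6) = 37/2; numerator = -2(72/775) = -144/775; a_3 = (-144/775)/(37/2) = -288/28675

r = 5/3; a_0 = 1; a_1 = -12/25; a_2 = 72/775; a_3 = -288/28675


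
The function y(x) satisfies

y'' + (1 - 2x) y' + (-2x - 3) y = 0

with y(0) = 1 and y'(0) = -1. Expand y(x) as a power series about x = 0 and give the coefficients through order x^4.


Ansatz: y(x) = sum_{n>=0} a_n x^n, so y'(x) = sum_{n>=1} n a_n x^(n-1) and y''(x) = sum_{n>=2} n(n-1) a_n x^(n-2).
Substitute into P(x) y'' + Q(x) y' + R(x) y = 0 with P(x) = 1, Q(x) = 1 - 2x, R(x) = -2x - 3, and match powers of x.
Initial conditions: a_0 = 1, a_1 = -1.
Setting the coefficient of each power of x to zero and solving order by order (substituting the coefficients already found):
  x^0: 2 a_2 + a_1 - 3 a_0 = 0  ->  2 a_2 = -a_1 + 3 a_0 = 4  ->  a_2 = 2
  x^1: 6 a_3 + 2 a_2 - 5 a_1 - 2 a_0 = 0  ->  6 a_3 = -2 a_2 + 5 a_1 + 2 a_0 = -7  ->  a_3 = -7/6
  x^2: 12 a_4 + 3 a_3 - 7 a_2 - 2 a_1 = 0  ->  12 a_4 = -3 a_3 + 7 a_2 + 2 a_1 = 31/2  ->  a_4 = 31/24
Truncated series: y(x) = 1 - x + 2 x^2 - (7/6) x^3 + (31/24) x^4 + O(x^5).

a_0 = 1; a_1 = -1; a_2 = 2; a_3 = -7/6; a_4 = 31/24


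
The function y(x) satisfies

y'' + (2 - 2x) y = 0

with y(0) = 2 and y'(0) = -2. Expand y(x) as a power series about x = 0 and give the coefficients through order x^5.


Ansatz: y(x) = sum_{n>=0} a_n x^n, so y'(x) = sum_{n>=1} n a_n x^(n-1) and y''(x) = sum_{n>=2} n(n-1) a_n x^(n-2).
Substitute into P(x) y'' + Q(x) y' + R(x) y = 0 with P(x) = 1, Q(x) = 0, R(x) = 2 - 2x, and match powers of x.
Initial conditions: a_0 = 2, a_1 = -2.
Setting the coefficient of each power of x to zero and solving order by order (substituting the coefficients already found):
  x^0: 2 a_2 + 2 a_0 = 0  ->  2 a_2 = -2 a_0 = -4  ->  a_2 = -2
  x^1: 6 a_3 + 2 a_1 - 2 a_0 = 0  ->  6 a_3 = -2 a_1 + 2 a_0 = 8  ->  a_3 = 4/3
  x^2: 12 a_4 + 2 a_2 - 2 a_1 = 0  ->  12 a_4 = -2 a_2 + 2 a_1 = 0  ->  a_4 = 0
  x^3: 20 a_5 + 2 a_3 - 2 a_2 = 0  ->  20 a_5 = -2 a_3 + 2 a_2 = -20/3  ->  a_5 = -1/3
Truncated series: y(x) = 2 - 2 x - 2 x^2 + (4/3) x^3 - (1/3) x^5 + O(x^6).

a_0 = 2; a_1 = -2; a_2 = -2; a_3 = 4/3; a_4 = 0; a_5 = -1/3


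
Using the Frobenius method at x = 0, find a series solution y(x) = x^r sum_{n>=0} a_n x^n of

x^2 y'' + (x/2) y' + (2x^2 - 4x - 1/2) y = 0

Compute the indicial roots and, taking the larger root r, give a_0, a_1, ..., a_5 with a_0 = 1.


Write in Frobenius form y'' + (p(x)/x) y' + (q(x)/x^2) y = 0:
  p(x) = 1/2,  q(x) = 2x^2 - 4x - 1/2.
Indicial equation: r(r-1) + (1/2) r + (-1/2) = 0 -> roots r_1 = 1, r_2 = -1/2.
Take r = r_1 = 1. Let y(x) = x^r sum_{n>=0} a_n x^n with a_0 = 1.
Substitute y = x^r sum a_n x^n and match x^{r+n}. The recurrence is
  D(n) a_n - 4 a_{n-1} + 2 a_{n-2} = 0,  where D(n) = (r+n)(r+n-1) + (1/2)(r+n) + (-1/2).
  a_n = [4 a_{n-1} - 2 a_{n-2}] / D(n).
Since the indicial polynomial factors as (r - r_1)(r - r_2), D(n) = (r_1 + n - r_1)(r_1 + n - r_2) = n(n + 3/2).
Evaluating step by step (a_0 = 1):
  n = 1: D(1) = 1(1 + 3/2) = 5/2; numerator = 4(1) = 4; a_1 = (4)/(5/2) = 8/5
  n = 2: D(2) = 2(2 + 3/2) = 7; numerator = 4(8/5) - 2(1) = 22/5; a_2 = (22/5)/(7) = 22/35
  n = 3: D(3) = 3(3 + 3/2) = 27/2; numerator = 4(22/35) - 2(8/5) = -24/35; a_3 = (-24/35)/(27/2) = -16/315
  n = 4: D(4) = 4(4 + 3/2) = 22; numerator = 4(-16/315) - 2(22/35) = -92/63; a_4 = (-92/63)/(22) = -46/693
  n = 5: D(5) = 5(5 + 3/2) = 65/2; numerator = 4(-46/693) - 2(-16/315) = -568/3465; a_5 = (-568/3465)/(65/2) = -1136/225225

r = 1; a_0 = 1; a_1 = 8/5; a_2 = 22/35; a_3 = -16/315; a_4 = -46/693; a_5 = -1136/225225


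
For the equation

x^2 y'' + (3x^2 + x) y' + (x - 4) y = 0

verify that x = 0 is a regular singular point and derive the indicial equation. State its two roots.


Divide by x^2 to reach normal form y'' + P_1(x) y' + P_2(x) y = 0 with P_1(x) = 3 + 1/x and P_2(x) = 1/x - 4/x^2.
x = 0 is a singular point because the y'-coefficient 3 + 1/x has a pole at x = 0 and the y-coefficient 1/x - 4/x^2 has a pole at x = 0.
It is a regular singular point because x P_1(x) = p(x) = 3x + 1 and x^2 P_2(x) = q(x) = x - 4 are polynomials, hence analytic at x = 0.
p(0) = 1,  q(0) = -4.
Indicial equation: r(r-1) + p(0) r + q(0) = 0, i.e. r^2 + (p(0) - 1) r + q(0) = 0, i.e. r^2 - 4 = 0.
Discriminant: (0)^2 - 4(-4) = 16, so r = (0 ± 4)/2.
Solving: r_1 = 2, r_2 = -2.

indicial: r^2 - 4 = 0; roots r_1 = 2, r_2 = -2


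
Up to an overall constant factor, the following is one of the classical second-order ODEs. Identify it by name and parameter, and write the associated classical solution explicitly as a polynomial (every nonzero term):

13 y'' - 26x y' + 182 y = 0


All three coefficients share the factor 13; dividing through by 13 gives  y'' - 2x y' + 14 y = 0.
This matches the Hermite equation y'' - 2x y' + 2n y = 0 with 2n = 14, so n = 7; the polynomial solution is H_7(x).
With y = sum_k a_k x^k, matching x^k gives (k+2)(k+1) a_{k+2} = 2(k - n) a_k = 2(k - 7) a_k. The right side vanishes at k = 7, so the series with the parity of 7 terminates at degree 7.
Standard normalization: leading coefficient of H_n is 2^n, so a_7 = 2^7 = 128. Work downward with a_k = (k+1)(k+2) a_{k+2} / (2(k - n)):
  a_5 = (6)(7)(128) / (2(5 - 7)) = 5376/(-4) = -1344
  a_3 = (4)(5)(-1344) / (2(3 - 7)) = -26880/(-8) = 3360
  a_1 = (2)(3)(3360) / (2(1 - 7)) = 20160/(-12) = -1680
Hence H_7(x) = 128 x^7 - 1344 x^5 + 3360 x^3 - 1680 x.

H_7(x); series = 128 x^7 - 1344 x^5 + 3360 x^3 - 1680 x


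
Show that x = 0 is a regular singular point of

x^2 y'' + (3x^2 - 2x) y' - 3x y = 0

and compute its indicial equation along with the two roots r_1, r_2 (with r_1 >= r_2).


Divide by x^2 to reach normal form y'' + P_1(x) y' + P_2(x) y = 0 with P_1(x) = 3 - 2/x and P_2(x) = -3/x.
x = 0 is a singular point because the y'-coefficient 3 - 2/x has a pole at x = 0 and the y-coefficient -3/x has a pole at x = 0.
It is a regular singular point because x P_1(x) = p(x) = 3x - 2 and x^2 P_2(x) = q(x) = -3x are polynomials, hence analytic at x = 0.
p(0) = -2,  q(0) = 0.
Indicial equation: r(r-1) + p(0) r + q(0) = 0, i.e. r^2 + (p(0) - 1) r + q(0) = 0, i.e. r^2 - 3 r = 0.
Discriminant: (-3)^2 - 4(0) = 9, so r = (3 ± 3)/2.
Solving: r_1 = 3, r_2 = 0.

indicial: r^2 - 3 r = 0; roots r_1 = 3, r_2 = 0


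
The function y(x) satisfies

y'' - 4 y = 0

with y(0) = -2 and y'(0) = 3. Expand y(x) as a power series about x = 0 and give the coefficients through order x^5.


Ansatz: y(x) = sum_{n>=0} a_n x^n, so y'(x) = sum_{n>=1} n a_n x^(n-1) and y''(x) = sum_{n>=2} n(n-1) a_n x^(n-2).
Substitute into P(x) y'' + Q(x) y' + R(x) y = 0 with P(x) = 1, Q(x) = 0, R(x) = -4, and match powers of x.
Initial conditions: a_0 = -2, a_1 = 3.
Setting the coefficient of each power of x to zero and solving order by order (substituting the coefficients already found):
  x^0: 2 a_2 - 4 a_0 = 0  ->  2 a_2 = 4 a_0 = -8  ->  a_2 = -4
  x^1: 6 a_3 - 4 a_1 = 0  ->  6 a_3 = 4 a_1 = 12  ->  a_3 = 2
  x^2: 12 a_4 - 4 a_2 = 0  ->  12 a_4 = 4 a_2 = -16  ->  a_4 = -4/3
  x^3: 20 a_5 - 4 a_3 = 0  ->  20 a_5 = 4 a_3 = 8  ->  a_5 = 2/5
Truncated series: y(x) = -2 + 3 x - 4 x^2 + 2 x^3 - (4/3) x^4 + (2/5) x^5 + O(x^6).

a_0 = -2; a_1 = 3; a_2 = -4; a_3 = 2; a_4 = -4/3; a_5 = 2/5


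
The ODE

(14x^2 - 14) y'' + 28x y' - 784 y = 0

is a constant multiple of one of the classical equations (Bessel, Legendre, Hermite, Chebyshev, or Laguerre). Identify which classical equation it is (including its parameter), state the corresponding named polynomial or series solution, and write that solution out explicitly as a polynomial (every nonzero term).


All three coefficients share the factor -14; dividing through by -14 gives  (1 - x^2) y'' - 2x y' + 56 y = 0.
This matches the Legendre equation (1 - x^2) y'' - 2x y' + n(n+1) y = 0 (note the -2x y' term) with n(n+1) = 56, so n = 7; the polynomial solution is P_7(x).
With y = sum_k a_k x^k, matching x^k gives (k+2)(k+1) a_{k+2} = [k(k+1) - n(n+1)] a_k = (k - 7)(k + 8) a_k. The right side vanishes at k = 7, so the series with the parity of 7 terminates at degree 7.
Standard normalization (P_n(1) = 1): leading coefficient (2n)!/(2^n (n!)^2) = 87178291200/(128*25401600) = 429/16, so a_7 = 429/16. Work downward with a_k = (k+1)(k+2) a_{k+2} / ((k - 7)(k + 8)):
  a_5 = (6)(7)(429/16) / ((5 - 7)(5 + 8)) = (9009/8)/(-26) = -693/16
  a_3 = (4)(5)(-693/16) / ((3 - 7)(3 + 8)) = (-3465/4)/(-44) = 315/16
  a_1 = (2)(3)(315/16) / ((1 - 7)(1 + 8)) = (945/8)/(-54) = -35/16
Hence P_7(x) = 429 x^7/16 - 693 x^5/16 + 315 x^3/16 - 35 x/16.

P_7(x); series = 429 x^7/16 - 693 x^5/16 + 315 x^3/16 - 35 x/16


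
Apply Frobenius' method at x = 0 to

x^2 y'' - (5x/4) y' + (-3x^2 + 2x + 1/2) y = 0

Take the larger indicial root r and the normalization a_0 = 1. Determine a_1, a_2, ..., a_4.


Write in Frobenius form y'' + (p(x)/x) y' + (q(x)/x^2) y = 0:
  p(x) = -5/4,  q(x) = -3x^2 + 2x + 1/2.
Indicial equation: r(r-1) + (-5/4) r + (1/2) = 0 -> roots r_1 = 2, r_2 = 1/4.
Take r = r_1 = 2. Let y(x) = x^r sum_{n>=0} a_n x^n with a_0 = 1.
Substitute y = x^r sum a_n x^n and match x^{r+n}. The recurrence is
  D(n) a_n + 2 a_{n-1} - 3 a_{n-2} = 0,  where D(n) = (r+n)(r+n-1) + (-5/4)(r+n) + (1/2).
  a_n = [-2 a_{n-1} + 3 a_{n-2}] / D(n).
Since the indicial polynomial factors as (r - r_1)(r - r_2), D(n) = (r_1 + n - r_1)(r_1 + n - r_2) = n(n + 7/4).
Evaluating step by step (a_0 = 1):
  n = 1: D(1) = 1(1 + 7/4) = 11/4; numerator = -2(1) = -2; a_1 = (-2)/(11/4) = -8/11
  n = 2: D(2) = 2(2 + 7/4) = 15/2; numerator = -2(-8/11) + 3(1) = 49/11; a_2 = (49/11)/(15/2) = 98/165
  n = 3: D(3) = 3(3 + 7/4) = 57/4; numerator = -2(98/165) + 3(-8/11) = -556/165; a_3 = (-556/165)/(57/4) = -2224/9405
  n = 4: D(4) = 4(4 + 7/4) = 23; numerator = -2(-2224/9405) + 3(98/165) = 21206/9405; a_4 = (21206/9405)/(23) = 922/9405

r = 2; a_0 = 1; a_1 = -8/11; a_2 = 98/165; a_3 = -2224/9405; a_4 = 922/9405


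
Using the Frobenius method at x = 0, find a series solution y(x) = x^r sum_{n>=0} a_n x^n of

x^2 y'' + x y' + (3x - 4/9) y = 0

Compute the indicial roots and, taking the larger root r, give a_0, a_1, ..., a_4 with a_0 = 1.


Write in Frobenius form y'' + (p(x)/x) y' + (q(x)/x^2) y = 0:
  p(x) = 1,  q(x) = 3x - 4/9.
Indicial equation: r(r-1) + (1) r + (-4/9) = 0 -> roots r_1 = 2/3, r_2 = -2/3.
Take r = r_1 = 2/3. Let y(x) = x^r sum_{n>=0} a_n x^n with a_0 = 1.
Substitute y = x^r sum a_n x^n and match x^{r+n}. The recurrence is
  D(n) a_n + 3 a_{n-1} = 0,  where D(n) = (r+n)(r+n-1) + (1)(r+n) + (-4/9).
  a_n = -3 / D(n) * a_{n-1}.
Since the indicial polynomial factors as (r - r_1)(r - r_2), D(n) = (r_1 + n - r_1)(r_1 + n - r_2) = n(n + 4/3).
Evaluating step by step (a_0 = 1):
  n = 1: D(1) = 1(1 + 4/3) = 7/3; numerator = -3(1) = -3; a_1 = (-3)/(7/3) = -9/7
  n = 2: D(2) = 2(2 + 4/3) = 20/3; numerator = -3(-9/7) = 27/7; a_2 = (27/7)/(20/3) = 81/140
  n = 3: D(3) = 3(3 + 4/3) = 13; numerator = -3(81/140) = -243/140; a_3 = (-243/140)/(13) = -243/1820
  n = 4: D(4) = 4(4 + 4/3) = 64/3; numerator = -3(-243/1820) = 729/1820; a_4 = (729/1820)/(64/3) = 2187/116480

r = 2/3; a_0 = 1; a_1 = -9/7; a_2 = 81/140; a_3 = -243/1820; a_4 = 2187/116480


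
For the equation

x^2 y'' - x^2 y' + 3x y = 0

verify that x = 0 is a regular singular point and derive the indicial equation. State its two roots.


Divide by x^2 to reach normal form y'' + P_1(x) y' + P_2(x) y = 0 with P_1(x) = -1 and P_2(x) = 3/x.
x = 0 is a singular point because the y-coefficient 3/x has a pole at x = 0.
It is a regular singular point because x P_1(x) = p(x) = -x and x^2 P_2(x) = q(x) = 3x are polynomials, hence analytic at x = 0.
p(0) = 0,  q(0) = 0.
Indicial equation: r(r-1) + p(0) r + q(0) = 0, i.e. r^2 + (p(0) - 1) r + q(0) = 0, i.e. r^2 - 1 r = 0.
Discriminant: (-1)^2 - 4(0) = 1, so r = (1 ± 1)/2.
Solving: r_1 = 1, r_2 = 0.

indicial: r^2 - 1 r = 0; roots r_1 = 1, r_2 = 0


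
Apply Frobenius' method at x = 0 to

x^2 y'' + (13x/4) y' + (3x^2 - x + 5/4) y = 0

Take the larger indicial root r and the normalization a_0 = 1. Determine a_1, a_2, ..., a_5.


Write in Frobenius form y'' + (p(x)/x) y' + (q(x)/x^2) y = 0:
  p(x) = 13/4,  q(x) = 3x^2 - x + 5/4.
Indicial equation: r(r-1) + (13/4) r + (5/4) = 0 -> roots r_1 = -1, r_2 = -5/4.
Take r = r_1 = -1. Let y(x) = x^r sum_{n>=0} a_n x^n with a_0 = 1.
Substitute y = x^r sum a_n x^n and match x^{r+n}. The recurrence is
  D(n) a_n - 1 a_{n-1} + 3 a_{n-2} = 0,  where D(n) = (r+n)(r+n-1) + (13/4)(r+n) + (5/4).
  a_n = [1 a_{n-1} - 3 a_{n-2}] / D(n).
Since the indicial polynomial factors as (r - r_1)(r - r_2), D(n) = (r_1 + n - r_1)(r_1 + n - r_2) = n(n + 1/4).
Evaluating step by step (a_0 = 1):
  n = 1: D(1) = 1(1 + 1/4) = 5/4; numerator = 1(1) = 1; a_1 = (1)/(5/4) = 4/5
  n = 2: D(2) = 2(2 + 1/4) = 9/2; numerator = 1(4/5) - 3(1) = -11/5; a_2 = (-11/5)/(9/2) = -22/45
  n = 3: D(3) = 3(3 + 1/4) = 39/4; numerator = 1(-22/45) - 3(4/5) = -26/9; a_3 = (-26/9)/(39/4) = -8/27
  n = 4: D(4) = 4(4 + 1/4) = 17; numerator = 1(-8/27) - 3(-22/45) = 158/135; a_4 = (158/135)/(17) = 158/2295
  n = 5: D(5) = 5(5 + 1/4) = 105/4; numerator = 1(158/2295) - 3(-8/27) = 2198/2295; a_5 = (2198/2295)/(105/4) = 1256/34425

r = -1; a_0 = 1; a_1 = 4/5; a_2 = -22/45; a_3 = -8/27; a_4 = 158/2295; a_5 = 1256/34425


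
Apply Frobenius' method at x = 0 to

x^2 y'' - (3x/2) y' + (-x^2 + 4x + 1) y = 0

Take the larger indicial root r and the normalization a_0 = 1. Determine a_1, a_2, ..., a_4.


Write in Frobenius form y'' + (p(x)/x) y' + (q(x)/x^2) y = 0:
  p(x) = -3/2,  q(x) = -x^2 + 4x + 1.
Indicial equation: r(r-1) + (-3/2) r + (1) = 0 -> roots r_1 = 2, r_2 = 1/2.
Take r = r_1 = 2. Let y(x) = x^r sum_{n>=0} a_n x^n with a_0 = 1.
Substitute y = x^r sum a_n x^n and match x^{r+n}. The recurrence is
  D(n) a_n + 4 a_{n-1} - 1 a_{n-2} = 0,  where D(n) = (r+n)(r+n-1) + (-3/2)(r+n) + (1).
  a_n = [-4 a_{n-1} + 1 a_{n-2}] / D(n).
Since the indicial polynomial factors as (r - r_1)(r - r_2), D(n) = (r_1 + n - r_1)(r_1 + n - r_2) = n(n + 3/2).
Evaluating step by step (a_0 = 1):
  n = 1: D(1) = 1(1 + 3/2) = 5/2; numerator = -4(1) = -4; a_1 = (-4)/(5/2) = -8/5
  n = 2: D(2) = 2(2 + 3/2) = 7; numerator = -4(-8/5) + 1(1) = 37/5; a_2 = (37/5)/(7) = 37/35
  n = 3: D(3) = 3(3 + 3/2) = 27/2; numerator = -4(37/35) + 1(-8/5) = -204/35; a_3 = (-204/35)/(27/2) = -136/315
  n = 4: D(4) = 4(4 + 3/2) = 22; numerator = -4(-136/315) + 1(37/35) = 877/315; a_4 = (877/315)/(22) = 877/6930

r = 2; a_0 = 1; a_1 = -8/5; a_2 = 37/35; a_3 = -136/315; a_4 = 877/6930


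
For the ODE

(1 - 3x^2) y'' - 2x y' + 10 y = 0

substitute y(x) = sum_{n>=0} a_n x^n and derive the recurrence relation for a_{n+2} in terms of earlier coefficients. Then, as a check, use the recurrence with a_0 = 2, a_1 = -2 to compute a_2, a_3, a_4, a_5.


Substitute y = sum_n a_n x^n.
(1 - 3 x^2) y'' contributes (n+2)(n+1) a_{n+2} - 3 n(n-1) a_n at x^n.
-2 x y'(x) contributes -2 n a_n at x^n.
10 y(x) contributes 10 a_n at x^n.
Matching x^n: (n+2)(n+1) a_{n+2} + (-3 n(n-1) - 2 n + 10) a_n = 0.
Thus a_{n+2} = (3 n(n-1) + 2 n - 10) / ((n+1)(n+2)) * a_n.

Check with a_0 = 2, a_1 = -2 (apply the recurrence for n = 0, 1, 2, 3): a_0 = 2, a_1 = -2, a_2 = -10, a_3 = 8/3, a_4 = 0, a_5 = 28/15.

a_(n+2) = (3 n(n-1) + 2 n - 10) / ((n+1)(n+2)) * a_n; check: a_0 = 2, a_1 = -2, a_2 = -10, a_3 = 8/3, a_4 = 0, a_5 = 28/15


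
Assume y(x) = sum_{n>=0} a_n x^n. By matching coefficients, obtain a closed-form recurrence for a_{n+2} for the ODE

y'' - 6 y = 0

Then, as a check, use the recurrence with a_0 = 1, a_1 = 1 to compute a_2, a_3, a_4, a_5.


Substitute y = sum_n a_n x^n into y'' + (const) y = 0.
y''(x) = sum_{n>=0} (n+2)(n+1) a_{n+2} x^n.
The ODE becomes sum_n [(n+2)(n+1) a_{n+2} - 6 a_n] x^n = 0.
Setting each coefficient to zero gives the recurrence:
  (n+2)(n+1) a_{n+2} - 6 a_n = 0,
  a_{n+2} = 6 / ((n+1)(n+2)) a_n.

Check with a_0 = 1, a_1 = 1 (apply the recurrence for n = 0, 1, 2, 3): a_0 = 1, a_1 = 1, a_2 = 3, a_3 = 1, a_4 = 3/2, a_5 = 3/10.

a_{n+2} = 6/((n+1)(n+2)) * a_n; check: a_0 = 1, a_1 = 1, a_2 = 3, a_3 = 1, a_4 = 3/2, a_5 = 3/10


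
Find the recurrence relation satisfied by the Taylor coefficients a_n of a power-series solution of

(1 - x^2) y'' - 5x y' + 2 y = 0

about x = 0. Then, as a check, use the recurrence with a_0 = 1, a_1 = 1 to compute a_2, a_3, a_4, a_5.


Substitute y = sum_n a_n x^n.
(1 - 1 x^2) y'' contributes (n+2)(n+1) a_{n+2} - n(n-1) a_n at x^n.
-5 x y'(x) contributes -5 n a_n at x^n.
2 y(x) contributes 2 a_n at x^n.
Matching x^n: (n+2)(n+1) a_{n+2} + (-n(n-1) - 5 n + 2) a_n = 0.
Thus a_{n+2} = (n(n-1) + 5 n - 2) / ((n+1)(n+2)) * a_n.

Check with a_0 = 1, a_1 = 1 (apply the recurrence for n = 0, 1, 2, 3): a_0 = 1, a_1 = 1, a_2 = -1, a_3 = 1/2, a_4 = -5/6, a_5 = 19/40.

a_(n+2) = (n(n-1) + 5 n - 2) / ((n+1)(n+2)) * a_n; check: a_0 = 1, a_1 = 1, a_2 = -1, a_3 = 1/2, a_4 = -5/6, a_5 = 19/40


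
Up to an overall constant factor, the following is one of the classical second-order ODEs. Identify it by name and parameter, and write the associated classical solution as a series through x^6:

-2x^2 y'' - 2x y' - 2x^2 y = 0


All three coefficients share the factor -2; dividing through by -2 gives  x^2 y'' + x y' + x^2 y = 0.
This matches the Bessel equation x^2 y'' + x y' + (x^2 - nu^2) y = 0 with nu^2 = 0, so nu = 0; the solution bounded at x = 0 is J_0(x).
Frobenius at x = 0: indicial roots ±nu; for r = nu the recurrence k(k + 2nu) c_k = -c_{k-2} gives the standard series J_nu(x) = sum_{k>=0} (-1)^k / (k! (k+nu)!) (x/2)^(2k+nu). Evaluate the first 4 terms:
  k = 0: (-1)^0 / (0! * 0! * 2^0) x^0 = 1/(1*1*1) x^0 = (1) x^0
  k = 1: (-1)^1 / (1! * 1! * 2^2) x^2 = -1/(1*1*4) x^2 = (-1/4) x^2
  k = 2: (-1)^2 / (2! * 2! * 2^4) x^4 = 1/(2*2*16) x^4 = (1/64) x^4
  k = 3: (-1)^3 / (3! * 3! * 2^6) x^6 = -1/(6*6*64) x^6 = (-1/2304) x^6
Hence J_0(x) = -x^6/2304 + x^4/64 - x^2/4 + 1 + ....

J_0(x); series = -x^6/2304 + x^4/64 - x^2/4 + 1


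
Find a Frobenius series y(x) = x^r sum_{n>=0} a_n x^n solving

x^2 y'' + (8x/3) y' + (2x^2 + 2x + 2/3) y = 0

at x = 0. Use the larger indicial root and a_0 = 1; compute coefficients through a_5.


Write in Frobenius form y'' + (p(x)/x) y' + (q(x)/x^2) y = 0:
  p(x) = 8/3,  q(x) = 2x^2 + 2x + 2/3.
Indicial equation: r(r-1) + (8/3) r + (2/3) = 0 -> roots r_1 = -2/3, r_2 = -1.
Take r = r_1 = -2/3. Let y(x) = x^r sum_{n>=0} a_n x^n with a_0 = 1.
Substitute y = x^r sum a_n x^n and match x^{r+n}. The recurrence is
  D(n) a_n + 2 a_{n-1} + 2 a_{n-2} = 0,  where D(n) = (r+n)(r+n-1) + (8/3)(r+n) + (2/3).
  a_n = [-2 a_{n-1} - 2 a_{n-2}] / D(n).
Since the indicial polynomial factors as (r - r_1)(r - r_2), D(n) = (r_1 + n - r_1)(r_1 + n - r_2) = n(n + 1/3).
Evaluating step by step (a_0 = 1):
  n = 1: D(1) = 1(1 + 1/3) = 4/3; numerator = -2(1) = -2; a_1 = (-2)/(4/3) = -3/2
  n = 2: D(2) = 2(2 + 1/3) = 14/3; numerator = -2(-3/2) - 2(1) = 1; a_2 = (1)/(14/3) = 3/14
  n = 3: D(3) = 3(3 + 1/3) = 10; numerator = -2(3/14) - 2(-3/2) = 18/7; a_3 = (18/7)/(10) = 9/35
  n = 4: D(4) = 4(4 + 1/3) = 52/3; numerator = -2(9/35) - 2(3/14) = -33/35; a_4 = (-33/35)/(52/3) = -99/1820
  n = 5: D(5) = 5(5 + 1/3) = 80/3; numerator = -2(-99/1820) - 2(9/35) = -369/910; a_5 = (-369/910)/(80/3) = -1107/72800

r = -2/3; a_0 = 1; a_1 = -3/2; a_2 = 3/14; a_3 = 9/35; a_4 = -99/1820; a_5 = -1107/72800


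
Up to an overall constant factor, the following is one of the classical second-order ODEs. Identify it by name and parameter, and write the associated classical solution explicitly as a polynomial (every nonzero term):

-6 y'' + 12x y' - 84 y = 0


All three coefficients share the factor -6; dividing through by -6 gives  y'' - 2x y' + 14 y = 0.
This matches the Hermite equation y'' - 2x y' + 2n y = 0 with 2n = 14, so n = 7; the polynomial solution is H_7(x).
With y = sum_k a_k x^k, matching x^k gives (k+2)(k+1) a_{k+2} = 2(k - n) a_k = 2(k - 7) a_k. The right side vanishes at k = 7, so the series with the parity of 7 terminates at degree 7.
Standard normalization: leading coefficient of H_n is 2^n, so a_7 = 2^7 = 128. Work downward with a_k = (k+1)(k+2) a_{k+2} / (2(k - n)):
  a_5 = (6)(7)(128) / (2(5 - 7)) = 5376/(-4) = -1344
  a_3 = (4)(5)(-1344) / (2(3 - 7)) = -26880/(-8) = 3360
  a_1 = (2)(3)(3360) / (2(1 - 7)) = 20160/(-12) = -1680
Hence H_7(x) = 128 x^7 - 1344 x^5 + 3360 x^3 - 1680 x.

H_7(x); series = 128 x^7 - 1344 x^5 + 3360 x^3 - 1680 x


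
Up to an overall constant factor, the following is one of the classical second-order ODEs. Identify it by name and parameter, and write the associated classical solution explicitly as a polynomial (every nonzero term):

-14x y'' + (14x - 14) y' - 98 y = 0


All three coefficients share the factor -14; dividing through by -14 gives  x y'' + (1 - x) y' + 7 y = 0.
This matches the Laguerre equation x y'' + (1 - x) y' + n y = 0 with n = 7; the polynomial solution is L_7(x).
With y = sum_k a_k x^k, matching x^k gives (k+1)k a_{k+1} + (k+1) a_{k+1} - k a_k + n a_k = 0, i.e. (k+1)^2 a_{k+1} = (k - n) a_k = (k - 7) a_k. The right side vanishes at k = 7, so the series terminates at degree 7.
Standard normalization L_n(0) = 1 gives a_0 = 1. Work upward with a_{k+1} = (k - 7) a_k / (k+1)^2:
  a_1 = (0 - 7)(1) / 1^2 = -7/1 = -7
  a_2 = (1 - 7)(-7) / 2^2 = 42/4 = 21/2
  a_3 = (2 - 7)(21/2) / 3^2 = (-105/2)/9 = -35/6
  a_4 = (3 - 7)(-35/6) / 4^2 = (70/3)/16 = 35/24
  a_5 = (4 - 7)(35/24) / 5^2 = (-35/8)/25 = -7/40
  a_6 = (5 - 7)(-7/40) / 6^2 = (7/20)/36 = 7/720
  a_7 = (6 - 7)(7/720) / 7^2 = (-7/720)/49 = -1/5040
Hence L_7(x) = -x^7/5040 + 7 x^6/720 - 7 x^5/40 + 35 x^4/24 - 35 x^3/6 + 21 x^2/2 - 7 x + 1.

L_7(x); series = -x^7/5040 + 7 x^6/720 - 7 x^5/40 + 35 x^4/24 - 35 x^3/6 + 21 x^2/2 - 7 x + 1


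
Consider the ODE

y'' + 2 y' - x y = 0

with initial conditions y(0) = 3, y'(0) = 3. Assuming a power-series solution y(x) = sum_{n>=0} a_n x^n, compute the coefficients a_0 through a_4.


Ansatz: y(x) = sum_{n>=0} a_n x^n, so y'(x) = sum_{n>=1} n a_n x^(n-1) and y''(x) = sum_{n>=2} n(n-1) a_n x^(n-2).
Substitute into P(x) y'' + Q(x) y' + R(x) y = 0 with P(x) = 1, Q(x) = 2, R(x) = -x, and match powers of x.
Initial conditions: a_0 = 3, a_1 = 3.
Setting the coefficient of each power of x to zero and solving order by order (substituting the coefficients already found):
  x^0: 2 a_2 + 2 a_1 = 0  ->  2 a_2 = -2 a_1 = -6  ->  a_2 = -3
  x^1: 6 a_3 + 4 a_2 - a_0 = 0  ->  6 a_3 = -4 a_2 + a_0 = 15  ->  a_3 = 5/2
  x^2: 12 a_4 + 6 a_3 - a_1 = 0  ->  12 a_4 = -6 a_3 + a_1 = -12  ->  a_4 = -1
Truncated series: y(x) = 3 + 3 x - 3 x^2 + (5/2) x^3 - x^4 + O(x^5).

a_0 = 3; a_1 = 3; a_2 = -3; a_3 = 5/2; a_4 = -1


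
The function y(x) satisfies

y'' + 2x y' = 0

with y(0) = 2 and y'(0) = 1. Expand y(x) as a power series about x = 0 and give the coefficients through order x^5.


Ansatz: y(x) = sum_{n>=0} a_n x^n, so y'(x) = sum_{n>=1} n a_n x^(n-1) and y''(x) = sum_{n>=2} n(n-1) a_n x^(n-2).
Substitute into P(x) y'' + Q(x) y' + R(x) y = 0 with P(x) = 1, Q(x) = 2x, R(x) = 0, and match powers of x.
Initial conditions: a_0 = 2, a_1 = 1.
Setting the coefficient of each power of x to zero and solving order by order (substituting the coefficients already found):
  x^0: 2 a_2 = 0  ->  a_2 = 0
  x^1: 6 a_3 + 2 a_1 = 0  ->  6 a_3 = -2 a_1 = -2  ->  a_3 = -1/3
  x^2: 12 a_4 + 4 a_2 = 0  ->  12 a_4 = -4 a_2 = 0  ->  a_4 = 0
  x^3: 20 a_5 + 6 a_3 = 0  ->  20 a_5 = -6 a_3 = 2  ->  a_5 = 1/10
Truncated series: y(x) = 2 + x - (1/3) x^3 + (1/10) x^5 + O(x^6).

a_0 = 2; a_1 = 1; a_2 = 0; a_3 = -1/3; a_4 = 0; a_5 = 1/10


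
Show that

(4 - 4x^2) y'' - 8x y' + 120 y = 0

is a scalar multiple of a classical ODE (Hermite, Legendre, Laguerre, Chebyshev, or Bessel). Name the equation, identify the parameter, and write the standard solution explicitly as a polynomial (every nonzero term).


All three coefficients share the factor 4; dividing through by 4 gives  (1 - x^2) y'' - 2x y' + 30 y = 0.
This matches the Legendre equation (1 - x^2) y'' - 2x y' + n(n+1) y = 0 (note the -2x y' term) with n(n+1) = 30, so n = 5; the polynomial solution is P_5(x).
With y = sum_k a_k x^k, matching x^k gives (k+2)(k+1) a_{k+2} = [k(k+1) - n(n+1)] a_k = (k - 5)(k + 6) a_k. The right side vanishes at k = 5, so the series with the parity of 5 terminates at degree 5.
Standard normalization (P_n(1) = 1): leading coefficient (2n)!/(2^n (n!)^2) = 3628800/(32*14400) = 63/8, so a_5 = 63/8. Work downward with a_k = (k+1)(k+2) a_{k+2} / ((k - 5)(k + 6)):
  a_3 = (4)(5)(63/8) / ((3 - 5)(3 + 6)) = (315/2)/(-18) = -35/4
  a_1 = (2)(3)(-35/4) / ((1 - 5)(1 + 6)) = (-105/2)/(-28) = 15/8
Hence P_5(x) = 63 x^5/8 - 35 x^3/4 + 15 x/8.

P_5(x); series = 63 x^5/8 - 35 x^3/4 + 15 x/8


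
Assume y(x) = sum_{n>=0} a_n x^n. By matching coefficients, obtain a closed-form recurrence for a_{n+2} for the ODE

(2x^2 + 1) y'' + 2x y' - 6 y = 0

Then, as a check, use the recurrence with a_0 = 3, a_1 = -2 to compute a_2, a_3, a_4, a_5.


Substitute y = sum_n a_n x^n.
(1 + 2 x^2) y'' contributes (n+2)(n+1) a_{n+2} + 2 n(n-1) a_n at x^n.
2 x y'(x) contributes 2 n a_n at x^n.
-6 y(x) contributes -6 a_n at x^n.
Matching x^n: (n+2)(n+1) a_{n+2} + (2 n(n-1) + 2 n - 6) a_n = 0.
Thus a_{n+2} = (-2 n(n-1) - 2 n + 6) / ((n+1)(n+2)) * a_n.

Check with a_0 = 3, a_1 = -2 (apply the recurrence for n = 0, 1, 2, 3): a_0 = 3, a_1 = -2, a_2 = 9, a_3 = -4/3, a_4 = -3/2, a_5 = 4/5.

a_(n+2) = (-2 n(n-1) - 2 n + 6) / ((n+1)(n+2)) * a_n; check: a_0 = 3, a_1 = -2, a_2 = 9, a_3 = -4/3, a_4 = -3/2, a_5 = 4/5


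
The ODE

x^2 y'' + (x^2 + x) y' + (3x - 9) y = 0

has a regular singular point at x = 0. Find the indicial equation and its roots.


Divide by x^2 to reach normal form y'' + P_1(x) y' + P_2(x) y = 0 with P_1(x) = 1 + 1/x and P_2(x) = 3/x - 9/x^2.
x = 0 is a singular point because the y'-coefficient 1 + 1/x has a pole at x = 0 and the y-coefficient 3/x - 9/x^2 has a pole at x = 0.
It is a regular singular point because x P_1(x) = p(x) = x + 1 and x^2 P_2(x) = q(x) = 3x - 9 are polynomials, hence analytic at x = 0.
p(0) = 1,  q(0) = -9.
Indicial equation: r(r-1) + p(0) r + q(0) = 0, i.e. r^2 + (p(0) - 1) r + q(0) = 0, i.e. r^2 - 9 = 0.
Discriminant: (0)^2 - 4(-9) = 36, so r = (0 ± 6)/2.
Solving: r_1 = 3, r_2 = -3.

indicial: r^2 - 9 = 0; roots r_1 = 3, r_2 = -3


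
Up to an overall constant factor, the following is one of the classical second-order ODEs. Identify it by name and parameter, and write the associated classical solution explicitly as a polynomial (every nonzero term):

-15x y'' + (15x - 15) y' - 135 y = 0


All three coefficients share the factor -15; dividing through by -15 gives  x y'' + (1 - x) y' + 9 y = 0.
This matches the Laguerre equation x y'' + (1 - x) y' + n y = 0 with n = 9; the polynomial solution is L_9(x).
With y = sum_k a_k x^k, matching x^k gives (k+1)k a_{k+1} + (k+1) a_{k+1} - k a_k + n a_k = 0, i.e. (k+1)^2 a_{k+1} = (k - n) a_k = (k - 9) a_k. The right side vanishes at k = 9, so the series terminates at degree 9.
Standard normalization L_n(0) = 1 gives a_0 = 1. Work upward with a_{k+1} = (k - 9) a_k / (k+1)^2:
  a_1 = (0 - 9)(1) / 1^2 = -9/1 = -9
  a_2 = (1 - 9)(-9) / 2^2 = 72/4 = 18
  a_3 = (2 - 9)(18) / 3^2 = -126/9 = -14
  a_4 = (3 - 9)(-14) / 4^2 = 84/16 = 21/4
  a_5 = (4 - 9)(21/4) / 5^2 = (-105/4)/25 = -21/20
  a_6 = (5 - 9)(-21/20) / 6^2 = (21/5)/36 = 7/60
  a_7 = (6 - 9)(7/60) / 7^2 = (-7/20)/49 = -1/140
  a_8 = (7 - 9)(-1/140) / 8^2 = (1/70)/64 = 1/4480
  a_9 = (8 - 9)(1/4480) / 9^2 = (-1/4480)/81 = -1/362880
Hence L_9(x) = -x^9/362880 + x^8/4480 - x^7/140 + 7 x^6/60 - 21 x^5/20 + 21 x^4/4 - 14 x^3 + 18 x^2 - 9 x + 1.

L_9(x); series = -x^9/362880 + x^8/4480 - x^7/140 + 7 x^6/60 - 21 x^5/20 + 21 x^4/4 - 14 x^3 + 18 x^2 - 9 x + 1


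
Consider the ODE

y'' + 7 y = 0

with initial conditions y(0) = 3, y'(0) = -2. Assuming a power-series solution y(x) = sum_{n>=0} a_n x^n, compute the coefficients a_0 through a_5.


Ansatz: y(x) = sum_{n>=0} a_n x^n, so y'(x) = sum_{n>=1} n a_n x^(n-1) and y''(x) = sum_{n>=2} n(n-1) a_n x^(n-2).
Substitute into P(x) y'' + Q(x) y' + R(x) y = 0 with P(x) = 1, Q(x) = 0, R(x) = 7, and match powers of x.
Initial conditions: a_0 = 3, a_1 = -2.
Setting the coefficient of each power of x to zero and solving order by order (substituting the coefficients already found):
  x^0: 2 a_2 + 7 a_0 = 0  ->  2 a_2 = -7 a_0 = -21  ->  a_2 = -21/2
  x^1: 6 a_3 + 7 a_1 = 0  ->  6 a_3 = -7 a_1 = 14  ->  a_3 = 7/3
  x^2: 12 a_4 + 7 a_2 = 0  ->  12 a_4 = -7 a_2 = 147/2  ->  a_4 = 49/8
  x^3: 20 a_5 + 7 a_3 = 0  ->  20 a_5 = -7 a_3 = -49/3  ->  a_5 = -49/60
Truncated series: y(x) = 3 - 2 x - (21/2) x^2 + (7/3) x^3 + (49/8) x^4 - (49/60) x^5 + O(x^6).

a_0 = 3; a_1 = -2; a_2 = -21/2; a_3 = 7/3; a_4 = 49/8; a_5 = -49/60


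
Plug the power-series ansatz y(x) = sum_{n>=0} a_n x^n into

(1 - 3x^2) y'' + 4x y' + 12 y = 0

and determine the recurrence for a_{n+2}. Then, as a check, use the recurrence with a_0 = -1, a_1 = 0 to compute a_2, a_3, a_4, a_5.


Substitute y = sum_n a_n x^n.
(1 - 3 x^2) y'' contributes (n+2)(n+1) a_{n+2} - 3 n(n-1) a_n at x^n.
4 x y'(x) contributes 4 n a_n at x^n.
12 y(x) contributes 12 a_n at x^n.
Matching x^n: (n+2)(n+1) a_{n+2} + (-3 n(n-1) + 4 n + 12) a_n = 0.
Thus a_{n+2} = (3 n(n-1) - 4 n - 12) / ((n+1)(n+2)) * a_n.

Check with a_0 = -1, a_1 = 0 (apply the recurrence for n = 0, 1, 2, 3): a_0 = -1, a_1 = 0, a_2 = 6, a_3 = 0, a_4 = -7, a_5 = 0.

a_(n+2) = (3 n(n-1) - 4 n - 12) / ((n+1)(n+2)) * a_n; check: a_0 = -1, a_1 = 0, a_2 = 6, a_3 = 0, a_4 = -7, a_5 = 0


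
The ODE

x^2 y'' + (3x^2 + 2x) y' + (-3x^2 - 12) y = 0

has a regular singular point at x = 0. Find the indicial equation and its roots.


Divide by x^2 to reach normal form y'' + P_1(x) y' + P_2(x) y = 0 with P_1(x) = 3 + 2/x and P_2(x) = -3 - 12/x^2.
x = 0 is a singular point because the y'-coefficient 3 + 2/x has a pole at x = 0 and the y-coefficient -3 - 12/x^2 has a pole at x = 0.
It is a regular singular point because x P_1(x) = p(x) = 3x + 2 and x^2 P_2(x) = q(x) = -3x^2 - 12 are polynomials, hence analytic at x = 0.
p(0) = 2,  q(0) = -12.
Indicial equation: r(r-1) + p(0) r + q(0) = 0, i.e. r^2 + (p(0) - 1) r + q(0) = 0, i.e. r^2 + 1 r - 12 = 0.
Discriminant: (1)^2 - 4(-12) = 49, so r = (-1 ± 7)/2.
Solving: r_1 = 3, r_2 = -4.

indicial: r^2 + 1 r - 12 = 0; roots r_1 = 3, r_2 = -4


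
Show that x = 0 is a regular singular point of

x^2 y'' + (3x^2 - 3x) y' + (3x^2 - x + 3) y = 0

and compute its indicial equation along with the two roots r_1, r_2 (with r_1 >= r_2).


Divide by x^2 to reach normal form y'' + P_1(x) y' + P_2(x) y = 0 with P_1(x) = 3 - 3/x and P_2(x) = 3 - 1/x + 3/x^2.
x = 0 is a singular point because the y'-coefficient 3 - 3/x has a pole at x = 0 and the y-coefficient 3 - 1/x + 3/x^2 has a pole at x = 0.
It is a regular singular point because x P_1(x) = p(x) = 3x - 3 and x^2 P_2(x) = q(x) = 3x^2 - x + 3 are polynomials, hence analytic at x = 0.
p(0) = -3,  q(0) = 3.
Indicial equation: r(r-1) + p(0) r + q(0) = 0, i.e. r^2 + (p(0) - 1) r + q(0) = 0, i.e. r^2 - 4 r + 3 = 0.
Discriminant: (-4)^2 - 4(3) = 4, so r = (4 ± 2)/2.
Solving: r_1 = 3, r_2 = 1.

indicial: r^2 - 4 r + 3 = 0; roots r_1 = 3, r_2 = 1


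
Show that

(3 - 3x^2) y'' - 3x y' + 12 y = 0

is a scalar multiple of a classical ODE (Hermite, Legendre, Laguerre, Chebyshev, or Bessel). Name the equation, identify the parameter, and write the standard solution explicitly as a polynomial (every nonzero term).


All three coefficients share the factor 3; dividing through by 3 gives  (1 - x^2) y'' - x y' + 4 y = 0.
This matches the Chebyshev equation (1 - x^2) y'' - x y' + n^2 y = 0 (note the -x y' term, not -2x y') with n^2 = 4, so n = 2; the polynomial solution is T_2(x).
With y = sum_k a_k x^k, matching x^k gives (k+2)(k+1) a_{k+2} = (k^2 - n^2) a_k = (k - 2)(k + 2) a_k. The right side vanishes at k = 2, so the series with the parity of 2 terminates at degree 2.
Standard normalization: leading coefficient of T_n is 2^(n-1), so a_2 = 2^1 = 2. Work downward with a_k = (k+1)(k+2) a_{k+2} / ((k - 2)(k + 2)):
  a_0 = (1)(2)(2) / ((0 - 2)(0 + 2)) = 4/(-4) = -1
Hence T_2(x) = 2 x^2 - 1.

T_2(x); series = 2 x^2 - 1


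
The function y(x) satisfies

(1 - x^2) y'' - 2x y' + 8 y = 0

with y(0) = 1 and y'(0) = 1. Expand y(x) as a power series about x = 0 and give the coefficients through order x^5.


Ansatz: y(x) = sum_{n>=0} a_n x^n, so y'(x) = sum_{n>=1} n a_n x^(n-1) and y''(x) = sum_{n>=2} n(n-1) a_n x^(n-2).
Substitute into P(x) y'' + Q(x) y' + R(x) y = 0 with P(x) = 1 - x^2, Q(x) = -2x, R(x) = 8, and match powers of x.
Initial conditions: a_0 = 1, a_1 = 1.
Setting the coefficient of each power of x to zero and solving order by order (substituting the coefficients already found):
  x^0: 2 a_2 + 8 a_0 = 0  ->  2 a_2 = -8 a_0 = -8  ->  a_2 = -4
  x^1: 6 a_3 + 6 a_1 = 0  ->  6 a_3 = -6 a_1 = -6  ->  a_3 = -1
  x^2: 12 a_4 + 2 a_2 = 0  ->  12 a_4 = -2 a_2 = 8  ->  a_4 = 2/3
  x^3: 20 a_5 - 4 a_3 = 0  ->  20 a_5 = 4 a_3 = -4  ->  a_5 = -1/5
Truncated series: y(x) = 1 + x - 4 x^2 - x^3 + (2/3) x^4 - (1/5) x^5 + O(x^6).

a_0 = 1; a_1 = 1; a_2 = -4; a_3 = -1; a_4 = 2/3; a_5 = -1/5


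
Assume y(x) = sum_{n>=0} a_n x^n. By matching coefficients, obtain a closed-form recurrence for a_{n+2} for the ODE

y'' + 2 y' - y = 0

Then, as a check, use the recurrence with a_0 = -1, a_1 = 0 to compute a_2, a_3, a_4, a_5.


Substitute y = sum_n a_n x^n.
y''(x) has coefficient (n+2)(n+1) a_{n+2} at x^n;
2 y'(x) has coefficient 2 (n+1) a_{n+1} at x^n;
-y(x) has coefficient -1 a_n at x^n.
Matching x^n: (n+2)(n+1) a_{n+2} + 2 (n+1) a_{n+1} - 1 a_n = 0.
Thus a_{n+2} = [-2 (n+1) a_{n+1} + 1 a_n] / ((n+1)(n+2)).

Check with a_0 = -1, a_1 = 0 (apply the recurrence for n = 0, 1, 2, 3): a_0 = -1, a_1 = 0, a_2 = -1/2, a_3 = 1/3, a_4 = -5/24, a_5 = 1/10.

a_(n+2) = [-2 (n+1) a_(n+1) + 1 a_n] / ((n+1)(n+2)); check: a_0 = -1, a_1 = 0, a_2 = -1/2, a_3 = 1/3, a_4 = -5/24, a_5 = 1/10


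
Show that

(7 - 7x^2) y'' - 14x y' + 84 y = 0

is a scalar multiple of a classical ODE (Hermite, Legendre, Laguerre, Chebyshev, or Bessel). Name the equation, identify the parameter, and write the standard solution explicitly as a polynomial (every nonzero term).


All three coefficients share the factor 7; dividing through by 7 gives  (1 - x^2) y'' - 2x y' + 12 y = 0.
This matches the Legendre equation (1 - x^2) y'' - 2x y' + n(n+1) y = 0 (note the -2x y' term) with n(n+1) = 12, so n = 3; the polynomial solution is P_3(x).
With y = sum_k a_k x^k, matching x^k gives (k+2)(k+1) a_{k+2} = [k(k+1) - n(n+1)] a_k = (k - 3)(k + 4) a_k. The right side vanishes at k = 3, so the series with the parity of 3 terminates at degree 3.
Standard normalization (P_n(1) = 1): leading coefficient (2n)!/(2^n (n!)^2) = 720/(8*36) = 5/2, so a_3 = 5/2. Work downward with a_k = (k+1)(k+2) a_{k+2} / ((k - 3)(k + 4)):
  a_1 = (2)(3)(5/2) / ((1 - 3)(1 + 4)) = 15/(-10) = -3/2
Hence P_3(x) = 5 x^3/2 - 3 x/2.

P_3(x); series = 5 x^3/2 - 3 x/2


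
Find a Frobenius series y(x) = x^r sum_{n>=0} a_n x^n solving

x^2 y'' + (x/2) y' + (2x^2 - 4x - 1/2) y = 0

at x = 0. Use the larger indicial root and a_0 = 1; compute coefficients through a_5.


Write in Frobenius form y'' + (p(x)/x) y' + (q(x)/x^2) y = 0:
  p(x) = 1/2,  q(x) = 2x^2 - 4x - 1/2.
Indicial equation: r(r-1) + (1/2) r + (-1/2) = 0 -> roots r_1 = 1, r_2 = -1/2.
Take r = r_1 = 1. Let y(x) = x^r sum_{n>=0} a_n x^n with a_0 = 1.
Substitute y = x^r sum a_n x^n and match x^{r+n}. The recurrence is
  D(n) a_n - 4 a_{n-1} + 2 a_{n-2} = 0,  where D(n) = (r+n)(r+n-1) + (1/2)(r+n) + (-1/2).
  a_n = [4 a_{n-1} - 2 a_{n-2}] / D(n).
Since the indicial polynomial factors as (r - r_1)(r - r_2), D(n) = (r_1 + n - r_1)(r_1 + n - r_2) = n(n + 3/2).
Evaluating step by step (a_0 = 1):
  n = 1: D(1) = 1(1 + 3/2) = 5/2; numerator = 4(1) = 4; a_1 = (4)/(5/2) = 8/5
  n = 2: D(2) = 2(2 + 3/2) = 7; numerator = 4(8/5) - 2(1) = 22/5; a_2 = (22/5)/(7) = 22/35
  n = 3: D(3) = 3(3 + 3/2) = 27/2; numerator = 4(22/35) - 2(8/5) = -24/35; a_3 = (-24/35)/(27/2) = -16/315
  n = 4: D(4) = 4(4 + 3/2) = 22; numerator = 4(-16/315) - 2(22/35) = -92/63; a_4 = (-92/63)/(22) = -46/693
  n = 5: D(5) = 5(5 + 3/2) = 65/2; numerator = 4(-46/693) - 2(-16/315) = -568/3465; a_5 = (-568/3465)/(65/2) = -1136/225225

r = 1; a_0 = 1; a_1 = 8/5; a_2 = 22/35; a_3 = -16/315; a_4 = -46/693; a_5 = -1136/225225


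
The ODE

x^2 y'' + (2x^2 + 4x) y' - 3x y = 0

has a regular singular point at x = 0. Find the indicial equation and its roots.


Divide by x^2 to reach normal form y'' + P_1(x) y' + P_2(x) y = 0 with P_1(x) = 2 + 4/x and P_2(x) = -3/x.
x = 0 is a singular point because the y'-coefficient 2 + 4/x has a pole at x = 0 and the y-coefficient -3/x has a pole at x = 0.
It is a regular singular point because x P_1(x) = p(x) = 2x + 4 and x^2 P_2(x) = q(x) = -3x are polynomials, hence analytic at x = 0.
p(0) = 4,  q(0) = 0.
Indicial equation: r(r-1) + p(0) r + q(0) = 0, i.e. r^2 + (p(0) - 1) r + q(0) = 0, i.e. r^2 + 3 r = 0.
Discriminant: (3)^2 - 4(0) = 9, so r = (-3 ± 3)/2.
Solving: r_1 = 0, r_2 = -3.

indicial: r^2 + 3 r = 0; roots r_1 = 0, r_2 = -3
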